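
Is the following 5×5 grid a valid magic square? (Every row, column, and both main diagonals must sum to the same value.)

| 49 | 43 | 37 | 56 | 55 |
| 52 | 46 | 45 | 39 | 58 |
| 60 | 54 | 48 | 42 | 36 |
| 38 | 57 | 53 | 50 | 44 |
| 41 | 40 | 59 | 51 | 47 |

No — column 3 sums to 242 but column 5 sums to 240.

Row 1: 49 + 43 + 37 + 56 + 55 = 240.
Row 2: 52 + 46 + 45 + 39 + 58 = 240.
Row 3: 60 + 54 + 48 + 42 + 36 = 240.
Row 4: 38 + 57 + 53 + 50 + 44 = 242.
Row 5: 41 + 40 + 59 + 51 + 47 = 238.
Column 1: 49 + 52 + 60 + 38 + 41 = 240.
Column 2: 43 + 46 + 54 + 57 + 40 = 240.
Column 3: 37 + 45 + 48 + 53 + 59 = 242.
Column 4: 56 + 39 + 42 + 50 + 51 = 238.
Column 5: 55 + 58 + 36 + 44 + 47 = 240.
Main diagonal: 49 + 46 + 48 + 50 + 47 = 240.
Anti-diagonal: 55 + 39 + 48 + 57 + 41 = 240.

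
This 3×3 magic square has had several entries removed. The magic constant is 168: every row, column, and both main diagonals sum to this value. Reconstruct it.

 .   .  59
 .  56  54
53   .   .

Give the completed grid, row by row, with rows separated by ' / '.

Row 2 must total 168; the given cells sum to 110, so (2,1) = 58.
Using column 1: 58 + 53 + ? → (1,1) = 168 − 111 = 57.
Column 3 must total 168; the given cells sum to 113, so (3,3) = 55.
Row 1 needs 168; the known cells sum to 116, so (1,2) = 52.
Row 3: 53 + 55 + ? = 168, so (3,2) = 60.

57 52 59 / 58 56 54 / 53 60 55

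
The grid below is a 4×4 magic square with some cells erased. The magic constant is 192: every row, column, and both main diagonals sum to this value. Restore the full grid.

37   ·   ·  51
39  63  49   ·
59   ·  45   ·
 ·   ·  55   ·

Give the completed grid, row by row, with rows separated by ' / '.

37 61 43 51 / 39 63 49 41 / 59 35 45 53 / 57 33 55 47

The remaining cell in row 2 is (2,4) = 192 − 151 = 41.
Using column 1: 37 + 39 + 59 + ? → (4,1) = 192 − 135 = 57.
The remaining cell in column 3 is (1,3) = 192 − 149 = 43.
Main diagonal needs 192; the known cells sum to 145, so (4,4) = 47.
Using anti-diagonal: 51 + 49 + 57 + ? → (3,2) = 192 − 157 = 35.
The remaining cell in row 1 is (1,2) = 192 − 131 = 61.
Row 3 must total 192; the given cells sum to 139, so (3,4) = 53.
From row 4, 192 − (57 + 55 + 47) gives (4,2) = 33.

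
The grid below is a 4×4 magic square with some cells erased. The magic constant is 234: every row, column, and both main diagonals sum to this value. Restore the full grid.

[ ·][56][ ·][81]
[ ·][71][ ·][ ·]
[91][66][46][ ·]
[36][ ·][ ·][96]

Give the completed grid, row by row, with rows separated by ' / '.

Row 3 needs 234; the known cells sum to 203, so (3,4) = 31.
Column 2 needs 234; the known cells sum to 193, so (4,2) = 41.
Column 4 must total 234; the given cells sum to 208, so (2,4) = 26.
The remaining cell in main diagonal is (1,1) = 234 − 213 = 21.
The remaining cell in anti-diagonal is (2,3) = 234 − 183 = 51.
Using row 1: 21 + 56 + 81 + ? → (1,3) = 234 − 158 = 76.
Row 2: 71 + 51 + 26 + ? = 234, so (2,1) = 86.
Row 4 needs 234; the known cells sum to 173, so (4,3) = 61.

21 56 76 81 / 86 71 51 26 / 91 66 46 31 / 36 41 61 96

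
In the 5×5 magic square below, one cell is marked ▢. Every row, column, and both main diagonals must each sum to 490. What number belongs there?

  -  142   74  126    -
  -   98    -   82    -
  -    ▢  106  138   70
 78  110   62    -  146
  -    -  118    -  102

54

Using row 4: 78 + 110 + 62 + 146 + ? → (4,4) = 490 − 396 = 94.
Column 3 must total 490; the given cells sum to 360, so (2,3) = 130.
Column 4 must total 490; the given cells sum to 440, so (5,4) = 50.
The remaining cell in main diagonal is (1,1) = 490 − 400 = 90.
From row 1, 490 − (90 + 142 + 74 + 126) gives (1,5) = 58.
Using column 5: 58 + 70 + 146 + 102 + ? → (2,5) = 490 − 376 = 114.
From anti-diagonal, 490 − (58 + 82 + 106 + 110) gives (5,1) = 134.
The remaining cell in row 2 is (2,1) = 490 − 424 = 66.
Row 5 must total 490; the given cells sum to 404, so (5,2) = 86.
The remaining cell in column 1 is (3,1) = 490 − 368 = 122.
The remaining cell in column 2 is (3,2) = 490 − 436 = 54.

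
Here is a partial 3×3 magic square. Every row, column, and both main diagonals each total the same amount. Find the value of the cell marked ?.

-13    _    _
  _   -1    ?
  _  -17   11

-9

Main diagonal is complete and sums to -3; that is the magic constant.
From row 3, -3 − (-17 + 11) gives (3,1) = 3.
Using column 1: -13 + 3 + ? → (2,1) = -3 − (-10) = 7.
From column 2, -3 − (-1 + (-17)) gives (1,2) = 15.
From anti-diagonal, -3 − (-1 + 3) gives (1,3) = -5.
From row 2, -3 − (7 + (-1)) gives (2,3) = -9.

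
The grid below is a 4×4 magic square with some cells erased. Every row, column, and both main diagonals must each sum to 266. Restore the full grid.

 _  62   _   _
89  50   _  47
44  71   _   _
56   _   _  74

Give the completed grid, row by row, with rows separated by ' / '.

77 62 68 59 / 89 50 80 47 / 44 71 65 86 / 56 83 53 74

From row 2, 266 − (89 + 50 + 47) gives (2,3) = 80.
Column 1: 89 + 44 + 56 + ? = 266, so (1,1) = 77.
The remaining cell in column 2 is (4,2) = 266 − 183 = 83.
The remaining cell in main diagonal is (3,3) = 266 − 201 = 65.
Anti-diagonal needs 266; the known cells sum to 207, so (1,4) = 59.
From row 1, 266 − (77 + 62 + 59) gives (1,3) = 68.
Row 3 needs 266; the known cells sum to 180, so (3,4) = 86.
Using row 4: 56 + 83 + 74 + ? → (4,3) = 266 − 213 = 53.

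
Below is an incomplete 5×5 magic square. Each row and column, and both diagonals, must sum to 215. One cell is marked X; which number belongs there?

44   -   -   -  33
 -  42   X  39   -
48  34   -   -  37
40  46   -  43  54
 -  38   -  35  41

Row 4: 40 + 46 + 43 + 54 + ? = 215, so (4,3) = 32.
Using column 2: 42 + 34 + 46 + 38 + ? → (1,2) = 215 − 160 = 55.
The remaining cell in column 5 is (2,5) = 215 − 165 = 50.
From main diagonal, 215 − (44 + 42 + 43 + 41) gives (3,3) = 45.
From anti-diagonal, 215 − (33 + 39 + 45 + 46) gives (5,1) = 52.
From row 3, 215 − (48 + 34 + 45 + 37) gives (3,4) = 51.
Row 5: 52 + 38 + 35 + 41 + ? = 215, so (5,3) = 49.
From column 1, 215 − (44 + 48 + 40 + 52) gives (2,1) = 31.
Column 4 needs 215; the known cells sum to 168, so (1,4) = 47.
Row 1 must total 215; the given cells sum to 179, so (1,3) = 36.
Row 2 must total 215; the given cells sum to 162, so (2,3) = 53.

53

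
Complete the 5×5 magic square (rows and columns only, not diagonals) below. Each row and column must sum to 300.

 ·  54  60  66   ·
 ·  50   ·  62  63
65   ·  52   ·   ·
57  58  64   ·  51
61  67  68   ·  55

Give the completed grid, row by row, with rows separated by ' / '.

48 54 60 66 72 / 69 50 56 62 63 / 65 71 52 53 59 / 57 58 64 70 51 / 61 67 68 49 55

Row 4 needs 300; the known cells sum to 230, so (4,4) = 70.
Row 5 needs 300; the known cells sum to 251, so (5,4) = 49.
Column 2 needs 300; the known cells sum to 229, so (3,2) = 71.
From column 3, 300 − (60 + 52 + 64 + 68) gives (2,3) = 56.
Column 4 must total 300; the given cells sum to 247, so (3,4) = 53.
Row 2 needs 300; the known cells sum to 231, so (2,1) = 69.
Row 3 must total 300; the given cells sum to 241, so (3,5) = 59.
Column 1 needs 300; the known cells sum to 252, so (1,1) = 48.
Column 5: 63 + 59 + 51 + 55 + ? = 300, so (1,5) = 72.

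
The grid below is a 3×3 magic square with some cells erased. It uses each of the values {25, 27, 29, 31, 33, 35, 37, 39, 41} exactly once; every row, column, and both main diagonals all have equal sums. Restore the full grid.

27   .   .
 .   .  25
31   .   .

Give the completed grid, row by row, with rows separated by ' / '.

The 9 entries sum to 297, so each line sums to 297/3 = 99.
Column 1 must total 99; the given cells sum to 58, so (2,1) = 41.
Row 2 needs 99; the known cells sum to 66, so (2,2) = 33.
Main diagonal must total 99; the given cells sum to 60, so (3,3) = 39.
From anti-diagonal, 99 − (33 + 31) gives (1,3) = 35.
Using row 1: 27 + 35 + ? → (1,2) = 99 − 62 = 37.
Row 3 needs 99; the known cells sum to 70, so (3,2) = 29.

27 37 35 / 41 33 25 / 31 29 39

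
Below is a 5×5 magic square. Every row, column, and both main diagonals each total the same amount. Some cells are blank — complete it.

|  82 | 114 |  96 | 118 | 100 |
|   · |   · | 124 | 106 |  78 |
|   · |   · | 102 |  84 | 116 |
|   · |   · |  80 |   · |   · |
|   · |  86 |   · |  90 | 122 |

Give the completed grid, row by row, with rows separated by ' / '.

82 114 96 118 100 / 110 92 124 106 78 / 88 120 102 84 116 / 126 98 80 112 94 / 104 86 108 90 122

Row 1 is already complete: 82 + 114 + 96 + 118 + 100 = 510, so that is the magic constant.
Using column 3: 96 + 124 + 102 + 80 + ? → (5,3) = 510 − 402 = 108.
Using column 4: 118 + 106 + 84 + 90 + ? → (4,4) = 510 − 398 = 112.
From column 5, 510 − (100 + 78 + 116 + 122) gives (4,5) = 94.
The remaining cell in main diagonal is (2,2) = 510 − 418 = 92.
Row 2 must total 510; the given cells sum to 400, so (2,1) = 110.
Row 5 needs 510; the known cells sum to 406, so (5,1) = 104.
Anti-diagonal must total 510; the given cells sum to 412, so (4,2) = 98.
The remaining cell in row 4 is (4,1) = 510 − 384 = 126.
Using column 1: 82 + 110 + 126 + 104 + ? → (3,1) = 510 − 422 = 88.
Column 2 must total 510; the given cells sum to 390, so (3,2) = 120.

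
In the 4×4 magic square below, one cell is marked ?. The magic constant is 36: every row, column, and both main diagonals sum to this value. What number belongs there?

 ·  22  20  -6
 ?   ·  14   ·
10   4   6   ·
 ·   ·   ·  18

2

Row 1: 22 + 20 + (-6) + ? = 36, so (1,1) = 0.
Row 3 must total 36; the given cells sum to 20, so (3,4) = 16.
From column 3, 36 − (20 + 14 + 6) gives (4,3) = -4.
Column 4: -6 + 16 + 18 + ? = 36, so (2,4) = 8.
Main diagonal needs 36; the known cells sum to 24, so (2,2) = 12.
The remaining cell in anti-diagonal is (4,1) = 36 − 12 = 24.
Using row 2: 12 + 14 + 8 + ? → (2,1) = 36 − 34 = 2.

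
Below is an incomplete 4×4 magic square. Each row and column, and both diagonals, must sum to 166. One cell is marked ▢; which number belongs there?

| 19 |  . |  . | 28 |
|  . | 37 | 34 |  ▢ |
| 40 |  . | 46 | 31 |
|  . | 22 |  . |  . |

43

The remaining cell in row 3 is (3,2) = 166 − 117 = 49.
The remaining cell in column 2 is (1,2) = 166 − 108 = 58.
From main diagonal, 166 − (19 + 37 + 46) gives (4,4) = 64.
Using anti-diagonal: 28 + 34 + 49 + ? → (4,1) = 166 − 111 = 55.
The remaining cell in row 1 is (1,3) = 166 − 105 = 61.
Row 4 needs 166; the known cells sum to 141, so (4,3) = 25.
Column 1 needs 166; the known cells sum to 114, so (2,1) = 52.
Column 4 needs 166; the known cells sum to 123, so (2,4) = 43.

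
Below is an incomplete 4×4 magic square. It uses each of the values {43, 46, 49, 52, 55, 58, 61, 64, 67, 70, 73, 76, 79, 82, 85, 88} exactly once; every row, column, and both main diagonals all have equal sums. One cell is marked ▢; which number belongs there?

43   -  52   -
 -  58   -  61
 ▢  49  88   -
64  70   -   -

79

The 16 entries sum to 1048, so each line sums to 1048/4 = 262.
Column 2: 58 + 49 + 70 + ? = 262, so (1,2) = 85.
Main diagonal: 43 + 58 + 88 + ? = 262, so (4,4) = 73.
From row 1, 262 − (43 + 85 + 52) gives (1,4) = 82.
Row 4 needs 262; the known cells sum to 207, so (4,3) = 55.
The remaining cell in column 3 is (2,3) = 262 − 195 = 67.
The remaining cell in column 4 is (3,4) = 262 − 216 = 46.
Row 2 needs 262; the known cells sum to 186, so (2,1) = 76.
The remaining cell in row 3 is (3,1) = 262 − 183 = 79.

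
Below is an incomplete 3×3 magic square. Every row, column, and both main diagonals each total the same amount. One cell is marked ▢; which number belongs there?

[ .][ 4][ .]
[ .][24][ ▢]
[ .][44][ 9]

Column 2 is complete and sums to 72; that is the magic constant.
The remaining cell in row 3 is (3,1) = 72 − 53 = 19.
Main diagonal must total 72; the given cells sum to 33, so (1,1) = 39.
Anti-diagonal needs 72; the known cells sum to 43, so (1,3) = 29.
Column 1 needs 72; the known cells sum to 58, so (2,1) = 14.
Column 3 must total 72; the given cells sum to 38, so (2,3) = 34.

34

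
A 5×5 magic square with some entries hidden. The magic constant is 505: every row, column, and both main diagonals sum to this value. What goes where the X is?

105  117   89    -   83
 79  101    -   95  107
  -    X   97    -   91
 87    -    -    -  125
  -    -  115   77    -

85

The remaining cell in row 1 is (1,4) = 505 − 394 = 111.
From row 2, 505 − (79 + 101 + 95 + 107) gives (2,3) = 123.
Column 3 must total 505; the given cells sum to 424, so (4,3) = 81.
Using column 5: 83 + 107 + 91 + 125 + ? → (5,5) = 505 − 406 = 99.
From main diagonal, 505 − (105 + 101 + 97 + 99) gives (4,4) = 103.
The remaining cell in row 4 is (4,2) = 505 − 396 = 109.
The remaining cell in column 4 is (3,4) = 505 − 386 = 119.
The remaining cell in anti-diagonal is (5,1) = 505 − 384 = 121.
Row 5 must total 505; the given cells sum to 412, so (5,2) = 93.
Column 1 must total 505; the given cells sum to 392, so (3,1) = 113.
Column 2 must total 505; the given cells sum to 420, so (3,2) = 85.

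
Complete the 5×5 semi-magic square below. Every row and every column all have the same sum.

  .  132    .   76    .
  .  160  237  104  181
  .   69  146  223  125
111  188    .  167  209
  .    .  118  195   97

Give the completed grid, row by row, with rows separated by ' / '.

230 132 174 76 153 / 83 160 237 104 181 / 202 69 146 223 125 / 111 188 90 167 209 / 139 216 118 195 97

Column 4 is already complete: 76 + 104 + 223 + 167 + 195 = 765, so that is the magic constant.
Row 2 needs 765; the known cells sum to 682, so (2,1) = 83.
Using row 3: 69 + 146 + 223 + 125 + ? → (3,1) = 765 − 563 = 202.
Row 4 must total 765; the given cells sum to 675, so (4,3) = 90.
Column 2: 132 + 160 + 69 + 188 + ? = 765, so (5,2) = 216.
Column 3 must total 765; the given cells sum to 591, so (1,3) = 174.
Column 5 needs 765; the known cells sum to 612, so (1,5) = 153.
The remaining cell in row 1 is (1,1) = 765 − 535 = 230.
Row 5: 216 + 118 + 195 + 97 + ? = 765, so (5,1) = 139.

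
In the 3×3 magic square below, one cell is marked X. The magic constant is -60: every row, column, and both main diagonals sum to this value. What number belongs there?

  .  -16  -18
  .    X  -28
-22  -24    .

Row 1 must total -60; the given cells sum to -34, so (1,1) = -26.
Using row 3: -22 + (-24) + ? → (3,3) = -60 − (-46) = -14.
The remaining cell in column 1 is (2,1) = -60 − (-48) = -12.
Column 2: -16 + (-24) + ? = -60, so (2,2) = -20.

-20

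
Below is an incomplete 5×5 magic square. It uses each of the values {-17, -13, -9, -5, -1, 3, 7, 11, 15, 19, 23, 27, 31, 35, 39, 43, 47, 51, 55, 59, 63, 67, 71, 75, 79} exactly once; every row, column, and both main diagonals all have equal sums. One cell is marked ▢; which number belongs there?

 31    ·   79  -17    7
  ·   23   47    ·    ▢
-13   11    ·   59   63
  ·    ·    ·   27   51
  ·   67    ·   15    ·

The 25 entries sum to 775, so each line sums to 775/5 = 155.
From row 1, 155 − (31 + 79 + (-17) + 7) gives (1,2) = 55.
Row 3 needs 155; the known cells sum to 120, so (3,3) = 35.
The remaining cell in column 2 is (4,2) = 155 − 156 = -1.
Column 4 must total 155; the given cells sum to 84, so (2,4) = 71.
Main diagonal: 31 + 23 + 35 + 27 + ? = 155, so (5,5) = 39.
From anti-diagonal, 155 − (7 + 71 + 35 + (-1)) gives (5,1) = 43.
From row 5, 155 − (43 + 67 + 15 + 39) gives (5,3) = -9.
Column 3 needs 155; the known cells sum to 152, so (4,3) = 3.
Column 5 needs 155; the known cells sum to 160, so (2,5) = -5.

-5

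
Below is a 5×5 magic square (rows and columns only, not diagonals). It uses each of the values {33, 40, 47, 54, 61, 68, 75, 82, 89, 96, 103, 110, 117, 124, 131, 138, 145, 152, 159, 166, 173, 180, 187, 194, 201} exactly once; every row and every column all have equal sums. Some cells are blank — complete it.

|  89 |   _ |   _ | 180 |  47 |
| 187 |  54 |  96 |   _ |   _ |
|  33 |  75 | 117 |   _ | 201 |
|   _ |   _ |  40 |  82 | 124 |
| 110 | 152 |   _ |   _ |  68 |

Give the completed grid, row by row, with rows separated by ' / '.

89 131 138 180 47 / 187 54 96 103 145 / 33 75 117 159 201 / 166 173 40 82 124 / 110 152 194 61 68

The 25 entries sum to 2925, so each line sums to 2925/5 = 585.
Row 3: 33 + 75 + 117 + 201 + ? = 585, so (3,4) = 159.
From column 1, 585 − (89 + 187 + 33 + 110) gives (4,1) = 166.
The remaining cell in column 5 is (2,5) = 585 − 440 = 145.
Row 2 needs 585; the known cells sum to 482, so (2,4) = 103.
Row 4 must total 585; the given cells sum to 412, so (4,2) = 173.
Column 2 must total 585; the given cells sum to 454, so (1,2) = 131.
From column 4, 585 − (180 + 103 + 159 + 82) gives (5,4) = 61.
Using row 1: 89 + 131 + 180 + 47 + ? → (1,3) = 585 − 447 = 138.
Row 5: 110 + 152 + 61 + 68 + ? = 585, so (5,3) = 194.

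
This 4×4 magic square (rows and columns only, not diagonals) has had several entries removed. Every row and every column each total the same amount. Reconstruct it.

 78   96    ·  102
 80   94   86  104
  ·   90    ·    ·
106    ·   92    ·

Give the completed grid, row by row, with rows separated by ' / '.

78 96 88 102 / 80 94 86 104 / 100 90 98 76 / 106 84 92 82

Row 2 is already complete: 80 + 94 + 86 + 104 = 364, so that is the magic constant.
Row 1: 78 + 96 + 102 + ? = 364, so (1,3) = 88.
Column 1 needs 364; the known cells sum to 264, so (3,1) = 100.
Column 2: 96 + 94 + 90 + ? = 364, so (4,2) = 84.
Column 3: 88 + 86 + 92 + ? = 364, so (3,3) = 98.
Using row 3: 100 + 90 + 98 + ? → (3,4) = 364 − 288 = 76.
Row 4: 106 + 84 + 92 + ? = 364, so (4,4) = 82.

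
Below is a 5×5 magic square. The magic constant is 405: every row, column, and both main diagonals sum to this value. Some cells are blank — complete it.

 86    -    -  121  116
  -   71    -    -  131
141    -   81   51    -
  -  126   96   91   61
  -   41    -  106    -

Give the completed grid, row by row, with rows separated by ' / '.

From row 4, 405 − (126 + 96 + 91 + 61) gives (4,1) = 31.
From column 4, 405 − (121 + 51 + 91 + 106) gives (2,4) = 36.
Main diagonal needs 405; the known cells sum to 329, so (5,5) = 76.
Anti-diagonal: 116 + 36 + 81 + 126 + ? = 405, so (5,1) = 46.
Row 5 needs 405; the known cells sum to 269, so (5,3) = 136.
Using column 1: 86 + 141 + 31 + 46 + ? → (2,1) = 405 − 304 = 101.
The remaining cell in column 5 is (3,5) = 405 − 384 = 21.
Using row 2: 101 + 71 + 36 + 131 + ? → (2,3) = 405 − 339 = 66.
From row 3, 405 − (141 + 81 + 51 + 21) gives (3,2) = 111.
From column 2, 405 − (71 + 111 + 126 + 41) gives (1,2) = 56.
Using column 3: 66 + 81 + 96 + 136 + ? → (1,3) = 405 − 379 = 26.

86 56 26 121 116 / 101 71 66 36 131 / 141 111 81 51 21 / 31 126 96 91 61 / 46 41 136 106 76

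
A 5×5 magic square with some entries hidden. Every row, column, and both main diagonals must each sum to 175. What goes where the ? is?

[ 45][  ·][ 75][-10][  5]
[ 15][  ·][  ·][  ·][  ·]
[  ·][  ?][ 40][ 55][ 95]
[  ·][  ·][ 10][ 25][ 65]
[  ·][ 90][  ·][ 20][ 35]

0

Row 1: 45 + 75 + (-10) + 5 + ? = 175, so (1,2) = 60.
From column 4, 175 − (-10 + 55 + 25 + 20) gives (2,4) = 85.
Column 5: 5 + 95 + 65 + 35 + ? = 175, so (2,5) = -25.
Main diagonal must total 175; the given cells sum to 145, so (2,2) = 30.
Row 2: 15 + 30 + 85 + (-25) + ? = 175, so (2,3) = 70.
Column 3 needs 175; the known cells sum to 195, so (5,3) = -20.
Row 5: 90 + (-20) + 20 + 35 + ? = 175, so (5,1) = 50.
The remaining cell in anti-diagonal is (4,2) = 175 − 180 = -5.
Row 4 must total 175; the given cells sum to 95, so (4,1) = 80.
Column 1 must total 175; the given cells sum to 190, so (3,1) = -15.
Column 2: 60 + 30 + (-5) + 90 + ? = 175, so (3,2) = 0.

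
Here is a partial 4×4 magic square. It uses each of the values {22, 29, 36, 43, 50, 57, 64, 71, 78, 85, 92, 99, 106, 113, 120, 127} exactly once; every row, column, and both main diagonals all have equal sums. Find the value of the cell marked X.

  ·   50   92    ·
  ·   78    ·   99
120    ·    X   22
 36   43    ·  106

The 16 entries sum to 1192, so each line sums to 1192/4 = 298.
The remaining cell in row 4 is (4,3) = 298 − 185 = 113.
The remaining cell in column 2 is (3,2) = 298 − 171 = 127.
Column 4 must total 298; the given cells sum to 227, so (1,4) = 71.
Anti-diagonal needs 298; the known cells sum to 234, so (2,3) = 64.
Using row 1: 50 + 92 + 71 + ? → (1,1) = 298 − 213 = 85.
The remaining cell in row 2 is (2,1) = 298 − 241 = 57.
From row 3, 298 − (120 + 127 + 22) gives (3,3) = 29.

29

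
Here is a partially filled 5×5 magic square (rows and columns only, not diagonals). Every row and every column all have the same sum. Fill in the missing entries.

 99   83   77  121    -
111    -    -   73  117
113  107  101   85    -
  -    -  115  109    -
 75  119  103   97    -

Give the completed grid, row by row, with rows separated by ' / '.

99 83 77 121 105 / 111 95 89 73 117 / 113 107 101 85 79 / 87 81 115 109 93 / 75 119 103 97 91

Column 4 is already complete: 121 + 73 + 85 + 109 + 97 = 485, so that is the magic constant.
Row 1: 99 + 83 + 77 + 121 + ? = 485, so (1,5) = 105.
Row 3 needs 485; the known cells sum to 406, so (3,5) = 79.
Row 5 must total 485; the given cells sum to 394, so (5,5) = 91.
Column 1 needs 485; the known cells sum to 398, so (4,1) = 87.
Using column 3: 77 + 101 + 115 + 103 + ? → (2,3) = 485 − 396 = 89.
Column 5: 105 + 117 + 79 + 91 + ? = 485, so (4,5) = 93.
Using row 2: 111 + 89 + 73 + 117 + ? → (2,2) = 485 − 390 = 95.
Row 4 needs 485; the known cells sum to 404, so (4,2) = 81.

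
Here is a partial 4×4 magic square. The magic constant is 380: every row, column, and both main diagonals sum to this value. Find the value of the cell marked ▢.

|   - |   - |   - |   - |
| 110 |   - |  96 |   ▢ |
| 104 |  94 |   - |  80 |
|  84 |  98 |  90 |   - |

Row 3 must total 380; the given cells sum to 278, so (3,3) = 102.
From row 4, 380 − (84 + 98 + 90) gives (4,4) = 108.
Using column 1: 110 + 104 + 84 + ? → (1,1) = 380 − 298 = 82.
Column 3 needs 380; the known cells sum to 288, so (1,3) = 92.
Main diagonal: 82 + 102 + 108 + ? = 380, so (2,2) = 88.
Anti-diagonal must total 380; the given cells sum to 274, so (1,4) = 106.
From row 1, 380 − (82 + 92 + 106) gives (1,2) = 100.
From row 2, 380 − (110 + 88 + 96) gives (2,4) = 86.

86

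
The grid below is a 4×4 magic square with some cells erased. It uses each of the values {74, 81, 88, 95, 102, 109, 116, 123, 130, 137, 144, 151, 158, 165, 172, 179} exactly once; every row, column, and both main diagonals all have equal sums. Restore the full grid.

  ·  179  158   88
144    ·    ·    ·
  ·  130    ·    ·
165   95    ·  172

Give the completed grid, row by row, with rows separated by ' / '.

The 16 entries sum to 2024, so each line sums to 2024/4 = 506.
Row 1 needs 506; the known cells sum to 425, so (1,1) = 81.
Row 4 needs 506; the known cells sum to 432, so (4,3) = 74.
From column 1, 506 − (81 + 144 + 165) gives (3,1) = 116.
Column 2 must total 506; the given cells sum to 404, so (2,2) = 102.
Main diagonal needs 506; the known cells sum to 355, so (3,3) = 151.
Using anti-diagonal: 88 + 130 + 165 + ? → (2,3) = 506 − 383 = 123.
The remaining cell in row 2 is (2,4) = 506 − 369 = 137.
From row 3, 506 − (116 + 130 + 151) gives (3,4) = 109.

81 179 158 88 / 144 102 123 137 / 116 130 151 109 / 165 95 74 172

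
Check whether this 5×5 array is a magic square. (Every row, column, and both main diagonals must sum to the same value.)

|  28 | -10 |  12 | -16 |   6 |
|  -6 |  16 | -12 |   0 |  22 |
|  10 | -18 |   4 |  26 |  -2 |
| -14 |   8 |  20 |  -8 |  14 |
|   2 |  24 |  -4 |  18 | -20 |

Row 1: 28 + (-10) + 12 + (-16) + 6 = 20.
Row 2: -6 + 16 + (-12) + 0 + 22 = 20.
Row 3: 10 + (-18) + 4 + 26 + (-2) = 20.
Row 4: -14 + 8 + 20 + (-8) + 14 = 20.
Row 5: 2 + 24 + (-4) + 18 + (-20) = 20.
Column 1: 28 + (-6) + 10 + (-14) + 2 = 20.
Column 2: -10 + 16 + (-18) + 8 + 24 = 20.
Column 3: 12 + (-12) + 4 + 20 + (-4) = 20.
Column 4: -16 + 0 + 26 + (-8) + 18 = 20.
Column 5: 6 + 22 + (-2) + 14 + (-20) = 20.
Main diagonal: 28 + 16 + 4 + (-8) + (-20) = 20.
Anti-diagonal: 6 + 0 + 4 + 8 + 2 = 20.
All lines sum to 20.

Yes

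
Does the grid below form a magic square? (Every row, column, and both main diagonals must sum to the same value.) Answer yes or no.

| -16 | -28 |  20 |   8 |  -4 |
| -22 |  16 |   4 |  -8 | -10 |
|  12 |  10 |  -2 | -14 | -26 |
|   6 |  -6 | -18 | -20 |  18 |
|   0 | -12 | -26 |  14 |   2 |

No — column 3 sums to -22 but row 4 sums to -20.

Row 1: -16 + (-28) + 20 + 8 + (-4) = -20.
Row 2: -22 + 16 + 4 + (-8) + (-10) = -20.
Row 3: 12 + 10 + (-2) + (-14) + (-26) = -20.
Row 4: 6 + (-6) + (-18) + (-20) + 18 = -20.
Row 5: 0 + (-12) + (-26) + 14 + 2 = -22.
Column 1: -16 + (-22) + 12 + 6 + 0 = -20.
Column 2: -28 + 16 + 10 + (-6) + (-12) = -20.
Column 3: 20 + 4 + (-2) + (-18) + (-26) = -22.
Column 4: 8 + (-8) + (-14) + (-20) + 14 = -20.
Column 5: -4 + (-10) + (-26) + 18 + 2 = -20.
Main diagonal: -16 + 16 + (-2) + (-20) + 2 = -20.
Anti-diagonal: -4 + (-8) + (-2) + (-6) + 0 = -20.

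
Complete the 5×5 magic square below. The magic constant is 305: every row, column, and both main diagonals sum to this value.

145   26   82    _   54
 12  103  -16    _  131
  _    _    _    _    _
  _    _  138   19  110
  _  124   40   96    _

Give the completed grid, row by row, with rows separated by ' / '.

The remaining cell in row 1 is (1,4) = 305 − 307 = -2.
The remaining cell in row 2 is (2,4) = 305 − 230 = 75.
Column 3: 82 + (-16) + 138 + 40 + ? = 305, so (3,3) = 61.
The remaining cell in column 4 is (3,4) = 305 − 188 = 117.
Using main diagonal: 145 + 103 + 61 + 19 + ? → (5,5) = 305 − 328 = -23.
Row 5 must total 305; the given cells sum to 237, so (5,1) = 68.
The remaining cell in column 5 is (3,5) = 305 − 272 = 33.
Anti-diagonal needs 305; the known cells sum to 258, so (4,2) = 47.
Row 4 needs 305; the known cells sum to 314, so (4,1) = -9.
From column 1, 305 − (145 + 12 + (-9) + 68) gives (3,1) = 89.
The remaining cell in column 2 is (3,2) = 305 − 300 = 5.

145 26 82 -2 54 / 12 103 -16 75 131 / 89 5 61 117 33 / -9 47 138 19 110 / 68 124 40 96 -23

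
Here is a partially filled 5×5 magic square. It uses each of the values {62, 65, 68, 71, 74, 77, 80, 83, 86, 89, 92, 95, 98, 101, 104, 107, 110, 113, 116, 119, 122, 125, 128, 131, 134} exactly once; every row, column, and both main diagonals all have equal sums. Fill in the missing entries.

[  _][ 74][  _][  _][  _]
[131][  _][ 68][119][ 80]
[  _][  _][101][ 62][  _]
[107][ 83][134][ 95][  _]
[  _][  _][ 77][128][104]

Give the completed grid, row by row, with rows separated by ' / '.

98 74 110 86 122 / 131 92 68 119 80 / 89 125 101 62 113 / 107 83 134 95 71 / 65 116 77 128 104

The 25 entries sum to 2450, so each line sums to 2450/5 = 490.
From row 2, 490 − (131 + 68 + 119 + 80) gives (2,2) = 92.
Row 4 must total 490; the given cells sum to 419, so (4,5) = 71.
Column 3 needs 490; the known cells sum to 380, so (1,3) = 110.
Column 4: 119 + 62 + 95 + 128 + ? = 490, so (1,4) = 86.
Main diagonal needs 490; the known cells sum to 392, so (1,1) = 98.
Row 1: 98 + 74 + 110 + 86 + ? = 490, so (1,5) = 122.
Column 5 must total 490; the given cells sum to 377, so (3,5) = 113.
Anti-diagonal: 122 + 119 + 101 + 83 + ? = 490, so (5,1) = 65.
Row 5: 65 + 77 + 128 + 104 + ? = 490, so (5,2) = 116.
Column 1: 98 + 131 + 107 + 65 + ? = 490, so (3,1) = 89.
Using column 2: 74 + 92 + 83 + 116 + ? → (3,2) = 490 − 365 = 125.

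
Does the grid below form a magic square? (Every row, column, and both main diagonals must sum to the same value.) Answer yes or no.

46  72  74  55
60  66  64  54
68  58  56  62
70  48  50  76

No — column 4 sums to 247 but row 4 sums to 244.

Row 1: 46 + 72 + 74 + 55 = 247.
Row 2: 60 + 66 + 64 + 54 = 244.
Row 3: 68 + 58 + 56 + 62 = 244.
Row 4: 70 + 48 + 50 + 76 = 244.
Column 1: 46 + 60 + 68 + 70 = 244.
Column 2: 72 + 66 + 58 + 48 = 244.
Column 3: 74 + 64 + 56 + 50 = 244.
Column 4: 55 + 54 + 62 + 76 = 247.
Main diagonal: 46 + 66 + 56 + 76 = 244.
Anti-diagonal: 55 + 64 + 58 + 70 = 247.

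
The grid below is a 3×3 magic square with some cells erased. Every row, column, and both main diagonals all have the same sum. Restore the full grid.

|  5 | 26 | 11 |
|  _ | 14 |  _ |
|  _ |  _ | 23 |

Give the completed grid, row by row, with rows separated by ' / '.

5 26 11 / 20 14 8 / 17 2 23

Main diagonal is already complete: 5 + 14 + 23 = 42, so that is the magic constant.
Column 2 must total 42; the given cells sum to 40, so (3,2) = 2.
The remaining cell in column 3 is (2,3) = 42 − 34 = 8.
Anti-diagonal must total 42; the given cells sum to 25, so (3,1) = 17.
Row 2: 14 + 8 + ? = 42, so (2,1) = 20.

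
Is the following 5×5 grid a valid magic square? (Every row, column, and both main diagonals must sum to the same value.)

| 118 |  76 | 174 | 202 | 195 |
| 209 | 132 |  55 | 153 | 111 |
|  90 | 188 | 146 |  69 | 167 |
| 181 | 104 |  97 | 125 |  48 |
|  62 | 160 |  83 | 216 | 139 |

No — column 2 sums to 660 but row 1 sums to 765.

Row 1: 118 + 76 + 174 + 202 + 195 = 765.
Row 2: 209 + 132 + 55 + 153 + 111 = 660.
Row 3: 90 + 188 + 146 + 69 + 167 = 660.
Row 4: 181 + 104 + 97 + 125 + 48 = 555.
Row 5: 62 + 160 + 83 + 216 + 139 = 660.
Column 1: 118 + 209 + 90 + 181 + 62 = 660.
Column 2: 76 + 132 + 188 + 104 + 160 = 660.
Column 3: 174 + 55 + 146 + 97 + 83 = 555.
Column 4: 202 + 153 + 69 + 125 + 216 = 765.
Column 5: 195 + 111 + 167 + 48 + 139 = 660.
Main diagonal: 118 + 132 + 146 + 125 + 139 = 660.
Anti-diagonal: 195 + 153 + 146 + 104 + 62 = 660.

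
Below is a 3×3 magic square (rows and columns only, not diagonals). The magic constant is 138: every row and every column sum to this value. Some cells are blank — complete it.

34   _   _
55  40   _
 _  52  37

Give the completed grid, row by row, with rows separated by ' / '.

34 46 58 / 55 40 43 / 49 52 37

Using row 2: 55 + 40 + ? → (2,3) = 138 − 95 = 43.
Row 3 needs 138; the known cells sum to 89, so (3,1) = 49.
Column 2 needs 138; the known cells sum to 92, so (1,2) = 46.
The remaining cell in column 3 is (1,3) = 138 − 80 = 58.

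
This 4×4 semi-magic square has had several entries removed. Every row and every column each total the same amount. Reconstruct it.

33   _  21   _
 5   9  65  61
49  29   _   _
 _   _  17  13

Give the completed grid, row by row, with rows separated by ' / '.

33 45 21 41 / 5 9 65 61 / 49 29 37 25 / 53 57 17 13

Row 2 is already complete: 5 + 9 + 65 + 61 = 140, so that is the magic constant.
Column 1 must total 140; the given cells sum to 87, so (4,1) = 53.
Column 3 must total 140; the given cells sum to 103, so (3,3) = 37.
The remaining cell in row 3 is (3,4) = 140 − 115 = 25.
Row 4 needs 140; the known cells sum to 83, so (4,2) = 57.
From column 2, 140 − (9 + 29 + 57) gives (1,2) = 45.
From column 4, 140 − (61 + 25 + 13) gives (1,4) = 41.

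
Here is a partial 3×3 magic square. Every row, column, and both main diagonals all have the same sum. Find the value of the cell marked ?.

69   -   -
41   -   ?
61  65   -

73

Column 1 is complete and sums to 171; that is the magic constant.
Row 3 needs 171; the known cells sum to 126, so (3,3) = 45.
Main diagonal needs 171; the known cells sum to 114, so (2,2) = 57.
Anti-diagonal must total 171; the given cells sum to 118, so (1,3) = 53.
The remaining cell in row 1 is (1,2) = 171 − 122 = 49.
From row 2, 171 − (41 + 57) gives (2,3) = 73.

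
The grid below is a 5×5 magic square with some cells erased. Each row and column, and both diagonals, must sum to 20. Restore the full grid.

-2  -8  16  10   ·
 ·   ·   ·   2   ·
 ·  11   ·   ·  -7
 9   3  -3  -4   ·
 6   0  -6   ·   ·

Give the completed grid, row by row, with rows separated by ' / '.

Using row 1: -2 + (-8) + 16 + 10 + ? → (1,5) = 20 − 16 = 4.
From row 4, 20 − (9 + 3 + (-3) + (-4)) gives (4,5) = 15.
Using column 2: -8 + 11 + 3 + 0 + ? → (2,2) = 20 − 6 = 14.
The remaining cell in anti-diagonal is (3,3) = 20 − 15 = 5.
Using column 3: 16 + 5 + (-3) + (-6) + ? → (2,3) = 20 − 12 = 8.
Main diagonal needs 20; the known cells sum to 13, so (5,5) = 7.
The remaining cell in row 5 is (5,4) = 20 − 7 = 13.
Column 4 needs 20; the known cells sum to 21, so (3,4) = -1.
Column 5 needs 20; the known cells sum to 19, so (2,5) = 1.
From row 2, 20 − (14 + 8 + 2 + 1) gives (2,1) = -5.
Row 3: 11 + 5 + (-1) + (-7) + ? = 20, so (3,1) = 12.

-2 -8 16 10 4 / -5 14 8 2 1 / 12 11 5 -1 -7 / 9 3 -3 -4 15 / 6 0 -6 13 7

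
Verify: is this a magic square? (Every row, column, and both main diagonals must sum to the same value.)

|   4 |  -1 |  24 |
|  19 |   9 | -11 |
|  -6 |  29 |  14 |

Row 1: 4 + (-1) + 24 = 27.
Row 2: 19 + 9 + (-11) = 17.
Row 3: -6 + 29 + 14 = 37.
Column 1: 4 + 19 + (-6) = 17.
Column 2: -1 + 9 + 29 = 37.
Column 3: 24 + (-11) + 14 = 27.
Main diagonal: 4 + 9 + 14 = 27.
Anti-diagonal: 24 + 9 + (-6) = 27.

No — row 2 sums to 17 but column 3 sums to 27.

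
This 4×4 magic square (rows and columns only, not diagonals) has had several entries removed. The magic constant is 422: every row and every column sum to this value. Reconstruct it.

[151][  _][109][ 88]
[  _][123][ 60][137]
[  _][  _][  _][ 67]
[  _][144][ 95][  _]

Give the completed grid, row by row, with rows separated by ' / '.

151 74 109 88 / 102 123 60 137 / 116 81 158 67 / 53 144 95 130

From row 1, 422 − (151 + 109 + 88) gives (1,2) = 74.
Using row 2: 123 + 60 + 137 + ? → (2,1) = 422 − 320 = 102.
Column 2: 74 + 123 + 144 + ? = 422, so (3,2) = 81.
The remaining cell in column 3 is (3,3) = 422 − 264 = 158.
Using column 4: 88 + 137 + 67 + ? → (4,4) = 422 − 292 = 130.
Row 3 must total 422; the given cells sum to 306, so (3,1) = 116.
The remaining cell in row 4 is (4,1) = 422 − 369 = 53.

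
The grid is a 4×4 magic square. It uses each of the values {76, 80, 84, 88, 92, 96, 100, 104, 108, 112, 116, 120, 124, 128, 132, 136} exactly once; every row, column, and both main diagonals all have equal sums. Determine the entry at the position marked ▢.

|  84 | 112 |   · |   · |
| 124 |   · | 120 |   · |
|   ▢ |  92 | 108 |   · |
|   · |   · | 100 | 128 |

The 16 entries sum to 1696, so each line sums to 1696/4 = 424.
Column 3 must total 424; the given cells sum to 328, so (1,3) = 96.
Using main diagonal: 84 + 108 + 128 + ? → (2,2) = 424 − 320 = 104.
Row 1 needs 424; the known cells sum to 292, so (1,4) = 132.
From row 2, 424 − (124 + 104 + 120) gives (2,4) = 76.
The remaining cell in column 2 is (4,2) = 424 − 308 = 116.
Column 4 needs 424; the known cells sum to 336, so (3,4) = 88.
Anti-diagonal: 132 + 120 + 92 + ? = 424, so (4,1) = 80.
Using row 3: 92 + 108 + 88 + ? → (3,1) = 424 − 288 = 136.

136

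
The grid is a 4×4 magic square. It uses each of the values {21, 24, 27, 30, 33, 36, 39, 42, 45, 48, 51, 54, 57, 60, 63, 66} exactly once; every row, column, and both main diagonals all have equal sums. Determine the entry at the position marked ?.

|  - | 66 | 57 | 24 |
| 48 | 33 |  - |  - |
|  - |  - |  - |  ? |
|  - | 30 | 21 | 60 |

39

The 16 entries sum to 696, so each line sums to 696/4 = 174.
Row 1 must total 174; the given cells sum to 147, so (1,1) = 27.
From row 4, 174 − (30 + 21 + 60) gives (4,1) = 63.
Using column 1: 27 + 48 + 63 + ? → (3,1) = 174 − 138 = 36.
From column 2, 174 − (66 + 33 + 30) gives (3,2) = 45.
From main diagonal, 174 − (27 + 33 + 60) gives (3,3) = 54.
Anti-diagonal: 24 + 45 + 63 + ? = 174, so (2,3) = 42.
Row 2 must total 174; the given cells sum to 123, so (2,4) = 51.
The remaining cell in row 3 is (3,4) = 174 − 135 = 39.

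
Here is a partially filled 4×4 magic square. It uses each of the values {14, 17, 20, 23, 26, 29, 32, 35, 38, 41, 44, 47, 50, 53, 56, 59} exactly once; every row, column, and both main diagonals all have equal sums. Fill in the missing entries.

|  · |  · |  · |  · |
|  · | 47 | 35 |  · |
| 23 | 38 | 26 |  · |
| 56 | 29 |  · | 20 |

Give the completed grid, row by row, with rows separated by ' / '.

The 16 entries sum to 584, so each line sums to 584/4 = 146.
Using row 3: 23 + 38 + 26 + ? → (3,4) = 146 − 87 = 59.
Row 4 must total 146; the given cells sum to 105, so (4,3) = 41.
Column 2: 47 + 38 + 29 + ? = 146, so (1,2) = 32.
From column 3, 146 − (35 + 26 + 41) gives (1,3) = 44.
Using main diagonal: 47 + 26 + 20 + ? → (1,1) = 146 − 93 = 53.
Anti-diagonal: 35 + 38 + 56 + ? = 146, so (1,4) = 17.
From column 1, 146 − (53 + 23 + 56) gives (2,1) = 14.
The remaining cell in column 4 is (2,4) = 146 − 96 = 50.

53 32 44 17 / 14 47 35 50 / 23 38 26 59 / 56 29 41 20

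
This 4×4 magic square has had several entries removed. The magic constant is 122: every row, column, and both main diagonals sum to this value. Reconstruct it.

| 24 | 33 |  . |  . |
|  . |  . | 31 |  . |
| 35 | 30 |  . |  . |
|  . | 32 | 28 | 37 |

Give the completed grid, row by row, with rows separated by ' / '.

The remaining cell in row 4 is (4,1) = 122 − 97 = 25.
Using column 1: 24 + 35 + 25 + ? → (2,1) = 122 − 84 = 38.
From column 2, 122 − (33 + 30 + 32) gives (2,2) = 27.
Main diagonal: 24 + 27 + 37 + ? = 122, so (3,3) = 34.
Anti-diagonal: 31 + 30 + 25 + ? = 122, so (1,4) = 36.
From row 1, 122 − (24 + 33 + 36) gives (1,3) = 29.
Row 2: 38 + 27 + 31 + ? = 122, so (2,4) = 26.
From row 3, 122 − (35 + 30 + 34) gives (3,4) = 23.

24 33 29 36 / 38 27 31 26 / 35 30 34 23 / 25 32 28 37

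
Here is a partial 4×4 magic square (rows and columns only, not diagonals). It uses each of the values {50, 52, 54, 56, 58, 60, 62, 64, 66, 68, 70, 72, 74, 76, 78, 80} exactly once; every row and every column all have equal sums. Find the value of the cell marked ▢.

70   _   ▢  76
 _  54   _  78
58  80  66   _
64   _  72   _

62

The 16 entries sum to 1040, so each line sums to 1040/4 = 260.
Using row 3: 58 + 80 + 66 + ? → (3,4) = 260 − 204 = 56.
From column 1, 260 − (70 + 58 + 64) gives (2,1) = 68.
From column 4, 260 − (76 + 78 + 56) gives (4,4) = 50.
Using row 2: 68 + 54 + 78 + ? → (2,3) = 260 − 200 = 60.
Row 4 must total 260; the given cells sum to 186, so (4,2) = 74.
Column 2 needs 260; the known cells sum to 208, so (1,2) = 52.
Column 3 needs 260; the known cells sum to 198, so (1,3) = 62.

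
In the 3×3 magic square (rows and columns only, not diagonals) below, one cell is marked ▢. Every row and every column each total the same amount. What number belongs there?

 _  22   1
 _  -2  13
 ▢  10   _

Column 2 is complete and sums to 30; that is the magic constant.
Row 1 must total 30; the given cells sum to 23, so (1,1) = 7.
The remaining cell in row 2 is (2,1) = 30 − 11 = 19.
From column 1, 30 − (7 + 19) gives (3,1) = 4.

4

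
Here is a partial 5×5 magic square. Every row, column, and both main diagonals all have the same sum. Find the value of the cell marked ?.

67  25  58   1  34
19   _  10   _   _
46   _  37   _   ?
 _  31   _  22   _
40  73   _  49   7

28

Row 1 is complete and sums to 185; that is the magic constant.
Row 5 must total 185; the given cells sum to 169, so (5,3) = 16.
Column 1 needs 185; the known cells sum to 172, so (4,1) = 13.
Column 3 needs 185; the known cells sum to 121, so (4,3) = 64.
From main diagonal, 185 − (67 + 37 + 22 + 7) gives (2,2) = 52.
Anti-diagonal needs 185; the known cells sum to 142, so (2,4) = 43.
From row 2, 185 − (19 + 52 + 10 + 43) gives (2,5) = 61.
Row 4: 13 + 31 + 64 + 22 + ? = 185, so (4,5) = 55.
From column 2, 185 − (25 + 52 + 31 + 73) gives (3,2) = 4.
From column 4, 185 − (1 + 43 + 22 + 49) gives (3,4) = 70.
Column 5 needs 185; the known cells sum to 157, so (3,5) = 28.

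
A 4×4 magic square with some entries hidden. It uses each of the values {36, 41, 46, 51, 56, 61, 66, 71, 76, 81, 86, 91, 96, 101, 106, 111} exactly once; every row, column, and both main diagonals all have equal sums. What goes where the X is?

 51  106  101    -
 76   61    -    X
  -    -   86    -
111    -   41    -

The 16 entries sum to 1176, so each line sums to 1176/4 = 294.
Row 1 must total 294; the given cells sum to 258, so (1,4) = 36.
Column 1 must total 294; the given cells sum to 238, so (3,1) = 56.
Using column 3: 101 + 86 + 41 + ? → (2,3) = 294 − 228 = 66.
Using main diagonal: 51 + 61 + 86 + ? → (4,4) = 294 − 198 = 96.
Using anti-diagonal: 36 + 66 + 111 + ? → (3,2) = 294 − 213 = 81.
The remaining cell in row 2 is (2,4) = 294 − 203 = 91.

91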